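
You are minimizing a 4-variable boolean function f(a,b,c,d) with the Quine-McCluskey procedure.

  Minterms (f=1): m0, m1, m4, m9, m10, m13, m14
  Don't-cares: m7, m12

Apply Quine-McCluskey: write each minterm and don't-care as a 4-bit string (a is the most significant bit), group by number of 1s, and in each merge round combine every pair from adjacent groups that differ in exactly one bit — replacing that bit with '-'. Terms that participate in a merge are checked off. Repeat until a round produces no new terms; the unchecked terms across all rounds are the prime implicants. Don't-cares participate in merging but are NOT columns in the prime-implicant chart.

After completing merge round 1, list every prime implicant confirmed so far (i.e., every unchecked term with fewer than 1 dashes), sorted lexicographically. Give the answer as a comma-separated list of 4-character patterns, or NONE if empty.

0111

[col 0] 0000*, 0001*, 0100*, 0111, 1001*, 1010*, 1100*, 1101*, 1110*
[col 1] -001, -100, 0-00, 000-, 1-01, 1-10, 11-0, 110-
Prime implicants: -001, -100, 0-00, 000-, 0111, 1-01, 1-10, 11-0, 110-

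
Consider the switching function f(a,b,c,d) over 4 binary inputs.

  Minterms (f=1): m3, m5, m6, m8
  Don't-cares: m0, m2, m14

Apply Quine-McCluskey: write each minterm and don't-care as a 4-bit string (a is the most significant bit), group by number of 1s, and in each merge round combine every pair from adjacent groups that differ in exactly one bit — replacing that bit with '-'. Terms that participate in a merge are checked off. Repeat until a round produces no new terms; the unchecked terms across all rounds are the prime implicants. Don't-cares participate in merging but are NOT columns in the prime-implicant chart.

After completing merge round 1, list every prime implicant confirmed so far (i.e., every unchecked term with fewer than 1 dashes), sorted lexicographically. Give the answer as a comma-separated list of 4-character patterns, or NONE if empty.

0101

size-2^0 implicants → 0000(✓)  0010(✓)  0011(✓)  0101  0110(✓)  1000(✓)  1110(✓)
size-2^1 implicants → -000  -110  0-10  00-0  001-
Unchecked terms (primes): -000, -110, 0-10, 00-0, 001-, 0101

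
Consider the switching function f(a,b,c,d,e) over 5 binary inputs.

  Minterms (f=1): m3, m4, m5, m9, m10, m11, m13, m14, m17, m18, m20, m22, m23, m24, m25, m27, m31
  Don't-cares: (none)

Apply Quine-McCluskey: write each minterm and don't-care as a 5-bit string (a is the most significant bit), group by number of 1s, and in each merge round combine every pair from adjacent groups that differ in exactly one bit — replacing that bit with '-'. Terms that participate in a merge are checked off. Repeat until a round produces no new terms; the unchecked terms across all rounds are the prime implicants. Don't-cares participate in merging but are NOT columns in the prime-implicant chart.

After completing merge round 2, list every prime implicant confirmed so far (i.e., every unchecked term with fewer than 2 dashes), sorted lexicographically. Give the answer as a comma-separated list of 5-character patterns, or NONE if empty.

-0100, 0-011, 0-101, 0010-, 01-01, 01-10, 0101-, 1-001, 1-111, 10-10, 101-0, 1011-, 11-11, 1100-

size-2^0 implicants → 00011(✓)  00100(✓)  00101(✓)  01001(✓)  01010(✓)  01011(✓)  01101(✓)  01110(✓)  10001(✓)  10010(✓)  10100(✓)  10110(✓)  10111(✓)  11000(✓)  11001(✓)  11011(✓)  11111(✓)
size-2^1 implicants → -0100  -1001(✓)  -1011(✓)  0-011  0-101  0010-  01-01  01-10  010-1(✓)  0101-  1-001  1-111  10-10  101-0  1011-  11-11  110-1(✓)  1100-
size-2^2 implicants → -10-1
Unchecked terms (primes): -0100, -10-1, 0-011, 0-101, 0010-, 01-01, 01-10, 0101-, 1-001, 1-111, 10-10, 101-0, 1011-, 11-11, 1100-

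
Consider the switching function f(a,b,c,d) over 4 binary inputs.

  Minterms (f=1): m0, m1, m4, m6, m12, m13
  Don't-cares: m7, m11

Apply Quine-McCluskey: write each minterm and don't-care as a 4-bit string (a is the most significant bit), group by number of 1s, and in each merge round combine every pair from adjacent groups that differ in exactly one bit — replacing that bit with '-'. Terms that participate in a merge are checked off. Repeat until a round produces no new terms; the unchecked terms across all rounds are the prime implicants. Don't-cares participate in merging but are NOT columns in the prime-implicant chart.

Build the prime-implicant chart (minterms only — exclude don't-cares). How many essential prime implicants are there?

2

Round 0: 0000✓ 0001✓ 0100✓ 0110✓ 0111✓ 1011 1100✓ 1101✓
Round 1: -100 0-00 000- 01-0 011- 110-
PIs = {-100, 0-00, 000-, 01-0, 011-, 1011, 110-}
Coverage chart:
  m0: 0-00,000-
  m1: 000- ←essential
  m4: -100,0-00,01-0
  m6: 01-0,011-
  m12: -100,110-
  m13: 110- ←essential
Essential: 000-, 110-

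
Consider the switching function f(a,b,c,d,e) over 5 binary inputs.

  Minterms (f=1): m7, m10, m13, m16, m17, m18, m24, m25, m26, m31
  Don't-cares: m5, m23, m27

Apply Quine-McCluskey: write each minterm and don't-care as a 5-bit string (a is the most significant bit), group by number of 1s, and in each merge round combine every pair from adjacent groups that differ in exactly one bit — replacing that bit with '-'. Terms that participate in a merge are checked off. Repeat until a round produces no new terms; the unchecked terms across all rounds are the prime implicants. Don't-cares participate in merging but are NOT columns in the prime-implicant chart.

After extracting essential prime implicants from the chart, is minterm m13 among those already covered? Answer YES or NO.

YES

size-2^0 implicants → 00101(✓)  00111(✓)  01010(✓)  01101(✓)  10000(✓)  10001(✓)  10010(✓)  10111(✓)  11000(✓)  11001(✓)  11010(✓)  11011(✓)  11111(✓)
size-2^1 implicants → -0111  -1010  0-101  001-1  1-000(✓)  1-001(✓)  1-010(✓)  1-111  100-0(✓)  1000-(✓)  11-11  110-0(✓)  110-1(✓)  1100-(✓)  1101-(✓)
size-2^2 implicants → 1-0-0  1-00-  110--
Unchecked terms (primes): -0111, -1010, 0-101, 001-1, 1-0-0, 1-00-, 1-111, 11-11, 110--
Minterm coverage:
  m7 ⊆ -0111,001-1
  m10 ⊆ -1010 [E]
  m13 ⊆ 0-101 [E]
  m16 ⊆ 1-0-0,1-00-
  m17 ⊆ 1-00- [E]
  m18 ⊆ 1-0-0 [E]
  m24 ⊆ 1-0-0,1-00-,110--
  m25 ⊆ 1-00-,110--
  m26 ⊆ -1010,1-0-0,110--
  m31 ⊆ 1-111,11-11
E = {-1010, 0-101, 1-0-0, 1-00-}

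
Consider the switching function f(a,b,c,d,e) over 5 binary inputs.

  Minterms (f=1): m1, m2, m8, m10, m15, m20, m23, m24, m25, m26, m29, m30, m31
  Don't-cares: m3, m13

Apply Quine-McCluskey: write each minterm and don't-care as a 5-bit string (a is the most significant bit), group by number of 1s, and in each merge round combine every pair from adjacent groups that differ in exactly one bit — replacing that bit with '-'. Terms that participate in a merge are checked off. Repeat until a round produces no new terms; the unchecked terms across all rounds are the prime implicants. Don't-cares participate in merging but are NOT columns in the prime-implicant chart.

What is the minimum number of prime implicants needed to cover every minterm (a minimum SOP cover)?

[col 0] 00001*, 00010*, 00011*, 01000*, 01010*, 01101*, 01111*, 10100, 10111*, 11000*, 11001*, 11010*, 11101*, 11110*, 11111*
[col 1] -1000*, -1010*, -1101*, -1111*, 0-010, 000-1, 0001-, 010-0*, 011-1*, 1-111, 11-01, 11-10, 110-0*, 1100-, 111-1*, 1111-
[col 2] -10-0, -11-1
Prime implicants: -10-0, -11-1, 0-010, 000-1, 0001-, 1-111, 10100, 11-01, 11-10, 1100-, 1111-
PI chart (minterm → PIs covering it):
  1 | 000-1  (sole → essential)
  2 | 0-010,0001-
  8 | -10-0  (sole → essential)
  10 | -10-0,0-010
  15 | -11-1  (sole → essential)
  20 | 10100  (sole → essential)
  23 | 1-111  (sole → essential)
  24 | -10-0,1100-
  25 | 11-01,1100-
  26 | -10-0,11-10
  29 | -11-1,11-01
  30 | 11-10,1111-
  31 | -11-1,1-111,1111-
Essential prime implicants: -10-0, -11-1, 000-1, 1-111, 10100
Petrick residual → 0-010, 11-01, 11-10
Minimum SOP uses 8 PIs: bc'e' + bce + a'c'de' + a'b'c'e + acde + ab'cd'e' + abd'e + abde'

8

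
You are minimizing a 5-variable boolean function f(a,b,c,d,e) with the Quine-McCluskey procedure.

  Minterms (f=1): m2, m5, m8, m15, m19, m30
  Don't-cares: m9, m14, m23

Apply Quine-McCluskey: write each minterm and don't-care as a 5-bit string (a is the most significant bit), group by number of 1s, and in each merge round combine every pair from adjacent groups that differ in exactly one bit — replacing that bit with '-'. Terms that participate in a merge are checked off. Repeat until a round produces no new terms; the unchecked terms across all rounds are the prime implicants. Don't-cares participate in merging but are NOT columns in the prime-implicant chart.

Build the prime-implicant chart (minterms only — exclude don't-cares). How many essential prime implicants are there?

[col 0] 00010, 00101, 01000*, 01001*, 01110*, 01111*, 10011*, 10111*, 11110*
[col 1] -1110, 0100-, 0111-, 10-11
Prime implicants: -1110, 00010, 00101, 0100-, 0111-, 10-11
PI chart (minterm → PIs covering it):
  2 | 00010  (sole → essential)
  5 | 00101  (sole → essential)
  8 | 0100-  (sole → essential)
  15 | 0111-  (sole → essential)
  19 | 10-11  (sole → essential)
  30 | -1110  (sole → essential)
Essential prime implicants: -1110, 00010, 00101, 0100-, 0111-, 10-11

6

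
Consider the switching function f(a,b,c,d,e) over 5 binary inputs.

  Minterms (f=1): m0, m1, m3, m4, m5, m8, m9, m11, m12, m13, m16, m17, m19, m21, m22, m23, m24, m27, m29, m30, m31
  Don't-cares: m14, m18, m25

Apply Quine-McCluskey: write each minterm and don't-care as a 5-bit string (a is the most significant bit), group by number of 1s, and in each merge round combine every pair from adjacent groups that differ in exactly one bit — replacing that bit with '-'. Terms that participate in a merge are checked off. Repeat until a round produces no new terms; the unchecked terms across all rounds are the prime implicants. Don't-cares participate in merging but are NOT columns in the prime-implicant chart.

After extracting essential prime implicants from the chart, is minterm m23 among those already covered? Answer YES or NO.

NO

size-2^0 implicants → 00000(✓)  00001(✓)  00011(✓)  00100(✓)  00101(✓)  01000(✓)  01001(✓)  01011(✓)  01100(✓)  01101(✓)  01110(✓)  10000(✓)  10001(✓)  10010(✓)  10011(✓)  10101(✓)  10110(✓)  10111(✓)  11000(✓)  11001(✓)  11011(✓)  11101(✓)  11110(✓)  11111(✓)
size-2^1 implicants → -0000(✓)  -0001(✓)  -0011(✓)  -0101(✓)  -1000(✓)  -1001(✓)  -1011(✓)  -1101(✓)  -1110  0-000(✓)  0-001(✓)  0-011(✓)  0-100(✓)  0-101(✓)  00-00(✓)  00-01(✓)  000-1(✓)  0000-(✓)  0010-(✓)  01-00(✓)  01-01(✓)  010-1(✓)  0100-(✓)  011-0  0110-(✓)  1-000(✓)  1-001(✓)  1-011(✓)  1-101(✓)  1-110(✓)  1-111(✓)  10-01(✓)  10-10(✓)  10-11(✓)  100-0(✓)  100-1(✓)  1000-(✓)  1001-(✓)  101-1(✓)  1011-(✓)  11-01(✓)  11-11(✓)  110-1(✓)  1100-(✓)  111-1(✓)  1111-(✓)
size-2^2 implicants → --000(✓)  --001(✓)  --011(✓)  --101(✓)  -0-01(✓)  -00-1(✓)  -000-(✓)  -1-01(✓)  -10-1(✓)  -100-(✓)  0--00(✓)  0--01(✓)  0-0-1(✓)  0-00-(✓)  0-10-(✓)  00-0-(✓)  01-0-(✓)  1--01(✓)  1--11(✓)  1-0-1(✓)  1-00-(✓)  1-1-1(✓)  1-11-  10--1(✓)  10-1-  100--  11--1(✓)
size-2^3 implicants → ---01  --0-1  --00-  0--0-  1---1
Unchecked terms (primes): ---01, --0-1, --00-, -1110, 0--0-, 011-0, 1---1, 1-11-, 10-1-, 100--
Minterm coverage:
  m0 ⊆ --00-,0--0-
  m1 ⊆ ---01,--0-1,--00-,0--0-
  m3 ⊆ --0-1 [E]
  m4 ⊆ 0--0- [E]
  m5 ⊆ ---01,0--0-
  m8 ⊆ --00-,0--0-
  m9 ⊆ ---01,--0-1,--00-,0--0-
  m11 ⊆ --0-1 [E]
  m12 ⊆ 0--0-,011-0
  m13 ⊆ ---01,0--0-
  m16 ⊆ --00-,100--
  m17 ⊆ ---01,--0-1,--00-,1---1,100--
  m19 ⊆ --0-1,1---1,10-1-,100--
  m21 ⊆ ---01,1---1
  m22 ⊆ 1-11-,10-1-
  m23 ⊆ 1---1,1-11-,10-1-
  m24 ⊆ --00- [E]
  m27 ⊆ --0-1,1---1
  m29 ⊆ ---01,1---1
  m30 ⊆ -1110,1-11-
  m31 ⊆ 1---1,1-11-
E = {--0-1, --00-, 0--0-}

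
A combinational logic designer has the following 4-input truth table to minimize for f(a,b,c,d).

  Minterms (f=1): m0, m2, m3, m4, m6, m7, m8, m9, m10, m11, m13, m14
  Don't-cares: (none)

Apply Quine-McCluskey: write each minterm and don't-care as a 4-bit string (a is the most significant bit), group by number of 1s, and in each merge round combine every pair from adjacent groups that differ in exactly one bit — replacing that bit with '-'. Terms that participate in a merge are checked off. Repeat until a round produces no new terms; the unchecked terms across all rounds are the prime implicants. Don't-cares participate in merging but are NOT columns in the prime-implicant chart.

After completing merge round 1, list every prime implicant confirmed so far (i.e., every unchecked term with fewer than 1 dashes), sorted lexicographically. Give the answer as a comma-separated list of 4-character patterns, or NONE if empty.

Round 0: 0000✓ 0010✓ 0011✓ 0100✓ 0110✓ 0111✓ 1000✓ 1001✓ 1010✓ 1011✓ 1101✓ 1110✓
Round 1: -000✓ -010✓ -011✓ -110✓ 0-00✓ 0-10✓ 0-11✓ 00-0✓ 001-✓ 01-0✓ 011-✓ 1-01 1-10✓ 10-0✓ 10-1✓ 100-✓ 101-✓
Round 2: --10 -0-0 -01- 0--0 0-1- 10--
PIs = {--10, -0-0, -01-, 0--0, 0-1-, 1-01, 10--}

NONE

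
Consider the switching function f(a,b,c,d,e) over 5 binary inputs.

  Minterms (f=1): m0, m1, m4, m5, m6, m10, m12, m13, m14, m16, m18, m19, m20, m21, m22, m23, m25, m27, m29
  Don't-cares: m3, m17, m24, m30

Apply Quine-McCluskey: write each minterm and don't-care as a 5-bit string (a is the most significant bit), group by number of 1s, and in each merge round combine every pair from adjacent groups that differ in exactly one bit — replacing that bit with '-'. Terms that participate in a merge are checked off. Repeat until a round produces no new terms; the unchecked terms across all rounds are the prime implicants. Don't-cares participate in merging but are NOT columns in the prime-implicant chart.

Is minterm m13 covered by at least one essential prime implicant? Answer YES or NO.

NO

[col 0] 00000*, 00001*, 00011*, 00100*, 00101*, 00110*, 01010*, 01100*, 01101*, 01110*, 10000*, 10001*, 10010*, 10011*, 10100*, 10101*, 10110*, 10111*, 11000*, 11001*, 11011*, 11101*, 11110*
[col 1] -0000*, -0001*, -0011*, -0100*, -0101*, -0110*, -1101*, -1110*, 0-100*, 0-101*, 0-110*, 00-00*, 00-01*, 000-1*, 0000-*, 001-0*, 0010-*, 01-10, 011-0*, 0110-*, 1-000*, 1-001*, 1-011*, 1-101*, 1-110*, 10-00*, 10-01*, 10-10*, 10-11*, 100-0*, 100-1*, 1000-*, 1001-*, 101-0*, 101-1*, 1010-*, 1011-*, 11-01*, 110-1*, 1100-*
[col 2] --101, --110, -0-00*, -0-01*, -00-1, -000-*, -01-0, -010-*, 0-1-0, 0-10-, 00-0-*, 1--01, 1-0-1, 1-00-, 10--0*, 10--1*, 10-0-*, 10-1-*, 100--*, 101--*
[col 3] -0-0-, 10---
Prime implicants: --101, --110, -0-0-, -00-1, -01-0, 0-1-0, 0-10-, 01-10, 1--01, 1-0-1, 1-00-, 10---
PI chart (minterm → PIs covering it):
  0 | -0-0-  (sole → essential)
  1 | -0-0-,-00-1
  4 | -0-0-,-01-0,0-1-0,0-10-
  5 | --101,-0-0-,0-10-
  6 | --110,-01-0,0-1-0
  10 | 01-10  (sole → essential)
  12 | 0-1-0,0-10-
  13 | --101,0-10-
  14 | --110,0-1-0,01-10
  16 | -0-0-,1-00-,10---
  18 | 10---  (sole → essential)
  19 | -00-1,1-0-1,10---
  20 | -0-0-,-01-0,10---
  21 | --101,-0-0-,1--01,10---
  22 | --110,-01-0,10---
  23 | 10---  (sole → essential)
  25 | 1--01,1-0-1,1-00-
  27 | 1-0-1  (sole → essential)
  29 | --101,1--01
Essential prime implicants: -0-0-, 01-10, 1-0-1, 10---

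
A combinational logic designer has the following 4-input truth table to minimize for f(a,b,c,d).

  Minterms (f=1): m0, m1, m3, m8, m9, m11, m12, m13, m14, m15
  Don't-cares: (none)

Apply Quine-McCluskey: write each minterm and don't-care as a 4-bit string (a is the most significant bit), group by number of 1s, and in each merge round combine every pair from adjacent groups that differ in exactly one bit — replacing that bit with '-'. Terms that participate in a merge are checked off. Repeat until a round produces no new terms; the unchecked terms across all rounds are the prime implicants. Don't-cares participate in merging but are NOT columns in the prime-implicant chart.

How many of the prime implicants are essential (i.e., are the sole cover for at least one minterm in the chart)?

size-2^0 implicants → 0000(✓)  0001(✓)  0011(✓)  1000(✓)  1001(✓)  1011(✓)  1100(✓)  1101(✓)  1110(✓)  1111(✓)
size-2^1 implicants → -000(✓)  -001(✓)  -011(✓)  00-1(✓)  000-(✓)  1-00(✓)  1-01(✓)  1-11(✓)  10-1(✓)  100-(✓)  11-0(✓)  11-1(✓)  110-(✓)  111-(✓)
size-2^2 implicants → -0-1  -00-  1--1  1-0-  11--
Unchecked terms (primes): -0-1, -00-, 1--1, 1-0-, 11--
Minterm coverage:
  m0 ⊆ -00- [E]
  m1 ⊆ -0-1,-00-
  m3 ⊆ -0-1 [E]
  m8 ⊆ -00-,1-0-
  m9 ⊆ -0-1,-00-,1--1,1-0-
  m11 ⊆ -0-1,1--1
  m12 ⊆ 1-0-,11--
  m13 ⊆ 1--1,1-0-,11--
  m14 ⊆ 11-- [E]
  m15 ⊆ 1--1,11--
E = {-0-1, -00-, 11--}

3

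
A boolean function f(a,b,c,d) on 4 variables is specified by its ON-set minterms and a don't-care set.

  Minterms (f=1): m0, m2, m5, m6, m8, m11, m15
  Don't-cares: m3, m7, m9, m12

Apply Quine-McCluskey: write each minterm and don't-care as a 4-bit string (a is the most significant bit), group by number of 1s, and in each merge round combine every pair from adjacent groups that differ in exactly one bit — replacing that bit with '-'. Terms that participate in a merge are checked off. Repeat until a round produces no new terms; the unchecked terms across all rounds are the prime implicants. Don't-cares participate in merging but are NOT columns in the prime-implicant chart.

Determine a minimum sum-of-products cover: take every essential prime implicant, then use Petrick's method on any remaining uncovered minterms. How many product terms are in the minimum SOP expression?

[col 0] 0000*, 0010*, 0011*, 0101*, 0110*, 0111*, 1000*, 1001*, 1011*, 1100*, 1111*
[col 1] -000, -011*, -111*, 0-10*, 0-11*, 00-0, 001-*, 01-1, 011-*, 1-00, 1-11*, 10-1, 100-
[col 2] --11, 0-1-
Prime implicants: --11, -000, 0-1-, 00-0, 01-1, 1-00, 10-1, 100-
PI chart (minterm → PIs covering it):
  0 | -000,00-0
  2 | 0-1-,00-0
  5 | 01-1  (sole → essential)
  6 | 0-1-  (sole → essential)
  8 | -000,1-00,100-
  11 | --11,10-1
  15 | --11  (sole → essential)
Essential prime implicants: --11, 0-1-, 01-1
Petrick residual → -000
Minimum SOP uses 4 PIs: cd + b'c'd' + a'c + a'bd

4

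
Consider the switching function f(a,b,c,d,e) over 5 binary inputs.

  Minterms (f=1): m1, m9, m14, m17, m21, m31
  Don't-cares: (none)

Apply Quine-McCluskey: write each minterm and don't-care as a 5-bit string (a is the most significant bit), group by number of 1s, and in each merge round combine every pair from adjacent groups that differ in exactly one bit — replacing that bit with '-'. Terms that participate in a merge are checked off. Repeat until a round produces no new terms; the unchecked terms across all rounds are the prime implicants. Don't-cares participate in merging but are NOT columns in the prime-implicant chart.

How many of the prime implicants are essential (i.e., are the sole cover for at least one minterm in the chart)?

4

size-2^0 implicants → 00001(✓)  01001(✓)  01110  10001(✓)  10101(✓)  11111
size-2^1 implicants → -0001  0-001  10-01
Unchecked terms (primes): -0001, 0-001, 01110, 10-01, 11111
Minterm coverage:
  m1 ⊆ -0001,0-001
  m9 ⊆ 0-001 [E]
  m14 ⊆ 01110 [E]
  m17 ⊆ -0001,10-01
  m21 ⊆ 10-01 [E]
  m31 ⊆ 11111 [E]
E = {0-001, 01110, 10-01, 11111}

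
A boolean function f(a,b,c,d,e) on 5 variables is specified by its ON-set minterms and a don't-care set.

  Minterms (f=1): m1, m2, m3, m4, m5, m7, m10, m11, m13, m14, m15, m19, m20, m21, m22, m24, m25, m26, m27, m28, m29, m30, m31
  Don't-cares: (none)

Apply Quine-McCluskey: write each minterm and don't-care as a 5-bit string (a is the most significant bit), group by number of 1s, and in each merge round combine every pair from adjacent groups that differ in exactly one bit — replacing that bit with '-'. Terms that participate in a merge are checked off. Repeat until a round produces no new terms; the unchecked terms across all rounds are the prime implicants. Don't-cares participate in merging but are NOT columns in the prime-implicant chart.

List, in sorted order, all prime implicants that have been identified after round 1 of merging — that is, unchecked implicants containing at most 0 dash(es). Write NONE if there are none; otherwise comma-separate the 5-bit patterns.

NONE

size-2^0 implicants → 00001(✓)  00010(✓)  00011(✓)  00100(✓)  00101(✓)  00111(✓)  01010(✓)  01011(✓)  01101(✓)  01110(✓)  01111(✓)  10011(✓)  10100(✓)  10101(✓)  10110(✓)  11000(✓)  11001(✓)  11010(✓)  11011(✓)  11100(✓)  11101(✓)  11110(✓)  11111(✓)
size-2^1 implicants → -0011(✓)  -0100(✓)  -0101(✓)  -1010(✓)  -1011(✓)  -1101(✓)  -1110(✓)  -1111(✓)  0-010(✓)  0-011(✓)  0-101(✓)  0-111(✓)  00-01(✓)  00-11(✓)  000-1(✓)  0001-(✓)  001-1(✓)  0010-(✓)  01-10(✓)  01-11(✓)  0101-(✓)  011-1(✓)  0111-(✓)  1-011(✓)  1-100(✓)  1-101(✓)  1-110(✓)  101-0(✓)  1010-(✓)  11-00(✓)  11-01(✓)  11-10(✓)  11-11(✓)  110-0(✓)  110-1(✓)  1100-(✓)  1101-(✓)  111-0(✓)  111-1(✓)  1110-(✓)  1111-(✓)
size-2^2 implicants → --011  --101  -010-  -1-10(✓)  -1-11(✓)  -101-(✓)  -11-1  -111-(✓)  0--11  0-01-  0-1-1  00--1  01-1-(✓)  1-1-0  1-10-  11--0(✓)  11--1(✓)  11-0-(✓)  11-1-(✓)  110--(✓)  111--(✓)
size-2^3 implicants → -1-1-  11---
Unchecked terms (primes): --011, --101, -010-, -1-1-, -11-1, 0--11, 0-01-, 0-1-1, 00--1, 1-1-0, 1-10-, 11---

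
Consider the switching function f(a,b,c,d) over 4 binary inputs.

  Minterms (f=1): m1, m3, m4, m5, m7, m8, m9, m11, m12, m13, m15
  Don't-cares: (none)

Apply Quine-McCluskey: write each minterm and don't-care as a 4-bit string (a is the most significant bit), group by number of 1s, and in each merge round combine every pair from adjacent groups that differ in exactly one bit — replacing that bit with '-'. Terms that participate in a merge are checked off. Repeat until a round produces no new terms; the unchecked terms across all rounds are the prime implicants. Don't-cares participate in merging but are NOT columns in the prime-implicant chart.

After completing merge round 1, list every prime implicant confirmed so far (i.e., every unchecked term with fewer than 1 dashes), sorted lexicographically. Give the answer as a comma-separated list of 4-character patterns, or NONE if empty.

Round 0: 0001✓ 0011✓ 0100✓ 0101✓ 0111✓ 1000✓ 1001✓ 1011✓ 1100✓ 1101✓ 1111✓
Round 1: -001✓ -011✓ -100✓ -101✓ -111✓ 0-01✓ 0-11✓ 00-1✓ 01-1✓ 010-✓ 1-00✓ 1-01✓ 1-11✓ 10-1✓ 100-✓ 11-1✓ 110-✓
Round 2: --01✓ --11✓ -0-1✓ -1-1✓ -10- 0--1✓ 1--1✓ 1-0-
Round 3: ---1
PIs = {---1, -10-, 1-0-}

NONE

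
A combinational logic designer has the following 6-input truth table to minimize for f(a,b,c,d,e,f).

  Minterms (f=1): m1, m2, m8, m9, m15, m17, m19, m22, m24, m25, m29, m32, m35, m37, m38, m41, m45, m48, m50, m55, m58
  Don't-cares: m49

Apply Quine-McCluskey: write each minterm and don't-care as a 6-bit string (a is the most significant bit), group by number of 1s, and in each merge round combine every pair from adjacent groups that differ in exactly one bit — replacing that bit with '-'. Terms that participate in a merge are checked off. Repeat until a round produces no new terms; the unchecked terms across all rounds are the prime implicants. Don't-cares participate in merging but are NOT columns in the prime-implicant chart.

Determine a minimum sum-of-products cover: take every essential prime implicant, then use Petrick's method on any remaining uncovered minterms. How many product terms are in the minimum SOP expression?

[col 0] 000001*, 000010, 001000*, 001001*, 001111, 010001*, 010011*, 010110, 011000*, 011001*, 011101*, 100000*, 100011, 100101*, 100110, 101001*, 101101*, 110000*, 110001*, 110010*, 110111, 111010*
[col 1] -01001, -10001, 0-0001*, 0-1000*, 0-1001*, 00-001*, 00100-*, 01-001*, 0100-1, 011-01, 01100-*, 1-0000, 10-101, 101-01, 11-010, 1100-0, 11000-
[col 2] 0--001, 0-100-
Prime implicants: -01001, -10001, 0--001, 0-100-, 000010, 001111, 0100-1, 010110, 011-01, 1-0000, 10-101, 100011, 100110, 101-01, 11-010, 1100-0, 11000-, 110111
PI chart (minterm → PIs covering it):
  1 | 0--001  (sole → essential)
  2 | 000010  (sole → essential)
  8 | 0-100-  (sole → essential)
  9 | -01001,0--001,0-100-
  15 | 001111  (sole → essential)
  17 | -10001,0--001,0100-1
  19 | 0100-1  (sole → essential)
  22 | 010110  (sole → essential)
  24 | 0-100-  (sole → essential)
  25 | 0--001,0-100-,011-01
  29 | 011-01  (sole → essential)
  32 | 1-0000  (sole → essential)
  35 | 100011  (sole → essential)
  37 | 10-101  (sole → essential)
  38 | 100110  (sole → essential)
  41 | -01001,101-01
  45 | 10-101,101-01
  48 | 1-0000,1100-0,11000-
  50 | 11-010,1100-0
  55 | 110111  (sole → essential)
  58 | 11-010  (sole → essential)
Essential prime implicants: 0--001, 0-100-, 000010, 001111, 0100-1, 010110, 011-01, 1-0000, 10-101, 100011, 100110, 11-010, 110111
Petrick residual → -01001
Minimum SOP uses 14 PIs: b'cd'e'f + a'd'e'f + a'cd'e' + a'b'c'd'ef' + a'b'cdef + a'bc'd'f + a'bc'def' + a'bce'f + ac'd'e'f' + ab'de'f + ab'c'd'ef + ab'c'def' + abd'ef' + abc'def

14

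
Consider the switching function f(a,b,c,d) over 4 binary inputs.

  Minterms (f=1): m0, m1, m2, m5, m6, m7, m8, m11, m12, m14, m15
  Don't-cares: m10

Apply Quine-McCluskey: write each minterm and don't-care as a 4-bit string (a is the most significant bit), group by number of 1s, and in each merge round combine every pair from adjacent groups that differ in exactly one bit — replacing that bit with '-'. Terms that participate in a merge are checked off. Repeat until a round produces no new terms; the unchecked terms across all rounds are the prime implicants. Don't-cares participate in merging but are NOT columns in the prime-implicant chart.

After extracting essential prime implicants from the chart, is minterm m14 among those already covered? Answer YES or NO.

YES

[col 0] 0000*, 0001*, 0010*, 0101*, 0110*, 0111*, 1000*, 1010*, 1011*, 1100*, 1110*, 1111*
[col 1] -000*, -010*, -110*, -111*, 0-01, 0-10*, 00-0*, 000-, 01-1, 011-*, 1-00*, 1-10*, 1-11*, 10-0*, 101-*, 11-0*, 111-*
[col 2] --10, -0-0, -11-, 1--0, 1-1-
Prime implicants: --10, -0-0, -11-, 0-01, 000-, 01-1, 1--0, 1-1-
PI chart (minterm → PIs covering it):
  0 | -0-0,000-
  1 | 0-01,000-
  2 | --10,-0-0
  5 | 0-01,01-1
  6 | --10,-11-
  7 | -11-,01-1
  8 | -0-0,1--0
  11 | 1-1-  (sole → essential)
  12 | 1--0  (sole → essential)
  14 | --10,-11-,1--0,1-1-
  15 | -11-,1-1-
Essential prime implicants: 1--0, 1-1-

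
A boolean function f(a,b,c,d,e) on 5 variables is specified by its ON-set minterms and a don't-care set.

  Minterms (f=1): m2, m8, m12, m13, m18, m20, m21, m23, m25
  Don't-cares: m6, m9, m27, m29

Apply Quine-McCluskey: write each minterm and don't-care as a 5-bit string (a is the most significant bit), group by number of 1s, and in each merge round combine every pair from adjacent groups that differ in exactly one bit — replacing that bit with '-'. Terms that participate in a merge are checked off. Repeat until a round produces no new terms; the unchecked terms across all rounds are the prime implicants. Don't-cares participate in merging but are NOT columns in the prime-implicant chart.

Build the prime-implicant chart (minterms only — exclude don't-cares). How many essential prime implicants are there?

4

[col 0] 00010*, 00110*, 01000*, 01001*, 01100*, 01101*, 10010*, 10100*, 10101*, 10111*, 11001*, 11011*, 11101*
[col 1] -0010, -1001*, -1101*, 00-10, 01-00*, 01-01*, 0100-*, 0110-*, 1-101, 101-1, 1010-, 11-01*, 110-1
[col 2] -1-01, 01-0-
Prime implicants: -0010, -1-01, 00-10, 01-0-, 1-101, 101-1, 1010-, 110-1
PI chart (minterm → PIs covering it):
  2 | -0010,00-10
  8 | 01-0-  (sole → essential)
  12 | 01-0-  (sole → essential)
  13 | -1-01,01-0-
  18 | -0010  (sole → essential)
  20 | 1010-  (sole → essential)
  21 | 1-101,101-1,1010-
  23 | 101-1  (sole → essential)
  25 | -1-01,110-1
Essential prime implicants: -0010, 01-0-, 101-1, 1010-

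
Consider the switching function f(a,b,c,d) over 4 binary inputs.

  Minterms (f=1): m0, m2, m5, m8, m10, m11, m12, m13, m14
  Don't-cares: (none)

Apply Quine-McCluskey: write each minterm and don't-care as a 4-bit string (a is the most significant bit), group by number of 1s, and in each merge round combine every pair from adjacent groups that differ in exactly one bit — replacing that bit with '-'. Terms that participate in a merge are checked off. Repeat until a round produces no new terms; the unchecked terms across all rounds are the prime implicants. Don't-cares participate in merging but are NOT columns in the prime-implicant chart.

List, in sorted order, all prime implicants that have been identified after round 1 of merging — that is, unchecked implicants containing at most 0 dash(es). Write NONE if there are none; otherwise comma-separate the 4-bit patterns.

[col 0] 0000*, 0010*, 0101*, 1000*, 1010*, 1011*, 1100*, 1101*, 1110*
[col 1] -000*, -010*, -101, 00-0*, 1-00*, 1-10*, 10-0*, 101-, 11-0*, 110-
[col 2] -0-0, 1--0
Prime implicants: -0-0, -101, 1--0, 101-, 110-

NONE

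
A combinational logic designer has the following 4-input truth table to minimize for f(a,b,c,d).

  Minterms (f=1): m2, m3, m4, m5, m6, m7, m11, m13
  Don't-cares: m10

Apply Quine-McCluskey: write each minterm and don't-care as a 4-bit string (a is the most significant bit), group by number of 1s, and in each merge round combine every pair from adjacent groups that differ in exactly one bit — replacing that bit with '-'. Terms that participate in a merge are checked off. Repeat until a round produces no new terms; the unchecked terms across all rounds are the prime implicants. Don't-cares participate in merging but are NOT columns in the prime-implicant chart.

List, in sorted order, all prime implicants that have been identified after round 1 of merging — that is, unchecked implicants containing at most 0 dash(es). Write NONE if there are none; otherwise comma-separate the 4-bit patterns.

NONE

size-2^0 implicants → 0010(✓)  0011(✓)  0100(✓)  0101(✓)  0110(✓)  0111(✓)  1010(✓)  1011(✓)  1101(✓)
size-2^1 implicants → -010(✓)  -011(✓)  -101  0-10(✓)  0-11(✓)  001-(✓)  01-0(✓)  01-1(✓)  010-(✓)  011-(✓)  101-(✓)
size-2^2 implicants → -01-  0-1-  01--
Unchecked terms (primes): -01-, -101, 0-1-, 01--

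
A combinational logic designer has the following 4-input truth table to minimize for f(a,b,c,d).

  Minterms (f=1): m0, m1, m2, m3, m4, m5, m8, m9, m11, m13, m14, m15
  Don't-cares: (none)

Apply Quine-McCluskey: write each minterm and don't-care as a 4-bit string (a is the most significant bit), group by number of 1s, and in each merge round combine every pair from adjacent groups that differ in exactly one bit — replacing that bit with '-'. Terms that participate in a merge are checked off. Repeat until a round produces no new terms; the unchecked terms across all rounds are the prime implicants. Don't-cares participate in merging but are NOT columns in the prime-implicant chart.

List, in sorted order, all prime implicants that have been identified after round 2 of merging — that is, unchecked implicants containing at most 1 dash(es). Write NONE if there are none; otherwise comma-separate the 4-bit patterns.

111-

size-2^0 implicants → 0000(✓)  0001(✓)  0010(✓)  0011(✓)  0100(✓)  0101(✓)  1000(✓)  1001(✓)  1011(✓)  1101(✓)  1110(✓)  1111(✓)
size-2^1 implicants → -000(✓)  -001(✓)  -011(✓)  -101(✓)  0-00(✓)  0-01(✓)  00-0(✓)  00-1(✓)  000-(✓)  001-(✓)  010-(✓)  1-01(✓)  1-11(✓)  10-1(✓)  100-(✓)  11-1(✓)  111-
size-2^2 implicants → --01  -0-1  -00-  0-0-  00--  1--1
Unchecked terms (primes): --01, -0-1, -00-, 0-0-, 00--, 1--1, 111-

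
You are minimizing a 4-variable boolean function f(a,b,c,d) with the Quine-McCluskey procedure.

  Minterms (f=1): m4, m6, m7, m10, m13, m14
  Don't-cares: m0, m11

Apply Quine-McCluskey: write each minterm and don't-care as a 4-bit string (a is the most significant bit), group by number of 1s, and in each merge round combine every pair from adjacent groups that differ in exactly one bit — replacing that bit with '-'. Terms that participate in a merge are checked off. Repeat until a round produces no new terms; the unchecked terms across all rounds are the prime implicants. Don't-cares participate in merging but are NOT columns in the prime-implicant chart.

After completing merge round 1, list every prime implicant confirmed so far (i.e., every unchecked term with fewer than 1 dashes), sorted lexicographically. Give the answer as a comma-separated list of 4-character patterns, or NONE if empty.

1101

Round 0: 0000✓ 0100✓ 0110✓ 0111✓ 1010✓ 1011✓ 1101 1110✓
Round 1: -110 0-00 01-0 011- 1-10 101-
PIs = {-110, 0-00, 01-0, 011-, 1-10, 101-, 1101}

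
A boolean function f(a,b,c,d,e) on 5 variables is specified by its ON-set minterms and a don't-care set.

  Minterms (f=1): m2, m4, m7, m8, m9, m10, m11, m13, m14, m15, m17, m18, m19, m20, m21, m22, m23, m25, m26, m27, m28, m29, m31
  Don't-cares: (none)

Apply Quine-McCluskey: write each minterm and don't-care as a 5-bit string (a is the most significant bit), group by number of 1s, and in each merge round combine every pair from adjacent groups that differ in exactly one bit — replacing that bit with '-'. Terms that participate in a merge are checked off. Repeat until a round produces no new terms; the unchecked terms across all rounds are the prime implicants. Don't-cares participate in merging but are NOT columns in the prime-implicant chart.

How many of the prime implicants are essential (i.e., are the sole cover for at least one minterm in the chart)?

8

[col 0] 00010*, 00100*, 00111*, 01000*, 01001*, 01010*, 01011*, 01101*, 01110*, 01111*, 10001*, 10010*, 10011*, 10100*, 10101*, 10110*, 10111*, 11001*, 11010*, 11011*, 11100*, 11101*, 11111*
[col 1] -0010*, -0100, -0111*, -1001*, -1010*, -1011*, -1101*, -1111*, 0-010*, 0-111*, 01-01*, 01-10*, 01-11*, 010-0*, 010-1*, 0100-*, 0101-*, 011-1*, 0111-*, 1-001*, 1-010*, 1-011*, 1-100*, 1-101*, 1-111*, 10-01*, 10-10*, 10-11*, 100-1*, 1001-*, 101-0*, 101-1*, 1010-*, 1011-*, 11-01*, 11-11*, 110-1*, 1101-*, 111-1*, 1110-*
[col 2] --010, --111, -1-01*, -1-11*, -10-1*, -101-, -11-1*, 01--1*, 01-1-, 010--, 1--01*, 1--11*, 1-0-1*, 1-01-, 1-1-1*, 1-10-, 10--1*, 10-1-, 101--, 11--1*
[col 3] -1--1, 1---1
Prime implicants: --010, --111, -0100, -1--1, -101-, 01-1-, 010--, 1---1, 1-01-, 1-10-, 10-1-, 101--
PI chart (minterm → PIs covering it):
  2 | --010  (sole → essential)
  4 | -0100  (sole → essential)
  7 | --111  (sole → essential)
  8 | 010--  (sole → essential)
  9 | -1--1,010--
  10 | --010,-101-,01-1-,010--
  11 | -1--1,-101-,01-1-,010--
  13 | -1--1  (sole → essential)
  14 | 01-1-  (sole → essential)
  15 | --111,-1--1,01-1-
  17 | 1---1  (sole → essential)
  18 | --010,1-01-,10-1-
  19 | 1---1,1-01-,10-1-
  20 | -0100,1-10-,101--
  21 | 1---1,1-10-,101--
  22 | 10-1-,101--
  23 | --111,1---1,10-1-,101--
  25 | -1--1,1---1
  26 | --010,-101-,1-01-
  27 | -1--1,-101-,1---1,1-01-
  28 | 1-10-  (sole → essential)
  29 | -1--1,1---1,1-10-
  31 | --111,-1--1,1---1
Essential prime implicants: --010, --111, -0100, -1--1, 01-1-, 010--, 1---1, 1-10-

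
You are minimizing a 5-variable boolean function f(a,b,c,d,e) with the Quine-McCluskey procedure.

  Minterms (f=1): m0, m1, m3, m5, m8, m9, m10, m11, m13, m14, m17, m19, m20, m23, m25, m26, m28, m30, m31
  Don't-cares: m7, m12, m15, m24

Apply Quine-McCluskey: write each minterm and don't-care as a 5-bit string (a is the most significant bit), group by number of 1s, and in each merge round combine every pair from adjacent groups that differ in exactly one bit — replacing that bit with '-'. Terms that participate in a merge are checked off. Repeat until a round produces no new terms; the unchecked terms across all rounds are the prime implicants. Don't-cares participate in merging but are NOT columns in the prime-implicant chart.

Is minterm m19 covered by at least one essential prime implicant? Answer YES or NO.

NO

size-2^0 implicants → 00000(✓)  00001(✓)  00011(✓)  00101(✓)  00111(✓)  01000(✓)  01001(✓)  01010(✓)  01011(✓)  01100(✓)  01101(✓)  01110(✓)  01111(✓)  10001(✓)  10011(✓)  10100(✓)  10111(✓)  11000(✓)  11001(✓)  11010(✓)  11100(✓)  11110(✓)  11111(✓)
size-2^1 implicants → -0001(✓)  -0011(✓)  -0111(✓)  -1000(✓)  -1001(✓)  -1010(✓)  -1100(✓)  -1110(✓)  -1111(✓)  0-000(✓)  0-001(✓)  0-011(✓)  0-101(✓)  0-111(✓)  00-01(✓)  00-11(✓)  000-1(✓)  0000-(✓)  001-1(✓)  01-00(✓)  01-01(✓)  01-10(✓)  01-11(✓)  010-0(✓)  010-1(✓)  0100-(✓)  0101-(✓)  011-0(✓)  011-1(✓)  0110-(✓)  0111-(✓)  1-001(✓)  1-100  1-111(✓)  10-11(✓)  100-1(✓)  11-00(✓)  11-10(✓)  110-0(✓)  1100-(✓)  111-0(✓)  1111-(✓)
size-2^2 implicants → --001  --111  -0-11  -00-1  -1-00(✓)  -1-10(✓)  -10-0(✓)  -100-  -11-0(✓)  -111-  0--01(✓)  0--11(✓)  0-0-1(✓)  0-00-  0-1-1(✓)  00--1(✓)  01--0(✓)  01--1(✓)  01-0-(✓)  01-1-(✓)  010--(✓)  011--(✓)  11--0(✓)
size-2^3 implicants → -1--0  0---1  01---
Unchecked terms (primes): --001, --111, -0-11, -00-1, -1--0, -100-, -111-, 0---1, 0-00-, 01---, 1-100
Minterm coverage:
  m0 ⊆ 0-00- [E]
  m1 ⊆ --001,-00-1,0---1,0-00-
  m3 ⊆ -0-11,-00-1,0---1
  m5 ⊆ 0---1 [E]
  m8 ⊆ -1--0,-100-,0-00-,01---
  m9 ⊆ --001,-100-,0---1,0-00-,01---
  m10 ⊆ -1--0,01---
  m11 ⊆ 0---1,01---
  m13 ⊆ 0---1,01---
  m14 ⊆ -1--0,-111-,01---
  m17 ⊆ --001,-00-1
  m19 ⊆ -0-11,-00-1
  m20 ⊆ 1-100 [E]
  m23 ⊆ --111,-0-11
  m25 ⊆ --001,-100-
  m26 ⊆ -1--0 [E]
  m28 ⊆ -1--0,1-100
  m30 ⊆ -1--0,-111-
  m31 ⊆ --111,-111-
E = {-1--0, 0---1, 0-00-, 1-100}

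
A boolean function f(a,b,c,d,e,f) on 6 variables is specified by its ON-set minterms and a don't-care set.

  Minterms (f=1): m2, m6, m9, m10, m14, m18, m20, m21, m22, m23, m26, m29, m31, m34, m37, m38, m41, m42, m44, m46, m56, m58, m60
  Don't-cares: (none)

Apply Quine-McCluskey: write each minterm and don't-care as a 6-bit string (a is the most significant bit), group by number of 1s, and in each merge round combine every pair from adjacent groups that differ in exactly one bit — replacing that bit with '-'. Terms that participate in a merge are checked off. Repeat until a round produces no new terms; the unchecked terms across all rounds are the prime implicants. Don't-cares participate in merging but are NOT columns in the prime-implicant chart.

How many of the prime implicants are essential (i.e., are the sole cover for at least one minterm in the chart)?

5

Round 0: 000010✓ 000110✓ 001001✓ 001010✓ 001110✓ 010010✓ 010100✓ 010101✓ 010110✓ 010111✓ 011010✓ 011101✓ 011111✓ 100010✓ 100101 100110✓ 101001✓ 101010✓ 101100✓ 101110✓ 111000✓ 111010✓ 111100✓
Round 1: -00010✓ -00110✓ -01001 -01010✓ -01110✓ -11010✓ 0-0010✓ 0-0110✓ 0-1010✓ 00-010✓ 00-110✓ 000-10✓ 001-10✓ 01-010✓ 01-101✓ 01-111✓ 010-10✓ 0101-0✓ 0101-1✓ 01010-✓ 01011-✓ 0111-1✓ 1-1010✓ 1-1100 10-010✓ 10-110✓ 100-10✓ 101-10✓ 1011-0 111-00 1110-0
Round 2: --1010 -0-010✓ -0-110✓ -00-10✓ -01-10✓ 0--010 0-0-10 00--10✓ 01-1-1 0101-- 10--10✓
Round 3: -0--10
PIs = {--1010, -0--10, -01001, 0--010, 0-0-10, 01-1-1, 0101--, 1-1100, 100101, 1011-0, 111-00, 1110-0}
Coverage chart:
  m2: -0--10,0--010,0-0-10
  m6: -0--10,0-0-10
  m9: -01001 ←essential
  m10: --1010,-0--10,0--010
  m14: -0--10 ←essential
  m18: 0--010,0-0-10
  m20: 0101-- ←essential
  m21: 01-1-1,0101--
  m22: 0-0-10,0101--
  m23: 01-1-1,0101--
  m26: --1010,0--010
  m29: 01-1-1 ←essential
  m31: 01-1-1 ←essential
  m34: -0--10 ←essential
  m37: 100101 ←essential
  m38: -0--10 ←essential
  m41: -01001 ←essential
  m42: --1010,-0--10
  m44: 1-1100,1011-0
  m46: -0--10,1011-0
  m56: 111-00,1110-0
  m58: --1010,1110-0
  m60: 1-1100,111-00
Essential: -0--10, -01001, 01-1-1, 0101--, 100101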